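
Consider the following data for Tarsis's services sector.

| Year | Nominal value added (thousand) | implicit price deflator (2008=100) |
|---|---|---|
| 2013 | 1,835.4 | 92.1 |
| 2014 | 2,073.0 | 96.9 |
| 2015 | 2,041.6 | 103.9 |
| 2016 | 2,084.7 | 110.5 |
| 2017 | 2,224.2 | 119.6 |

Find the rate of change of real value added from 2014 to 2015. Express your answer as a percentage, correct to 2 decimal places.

-8.15%

Real value added 2014 = 2073.0/0.969 = 2139.32.
Real value added 2015 = 2041.6/1.039 = 1964.97.
Change = 1964.97/2139.32 − 1 = -0.0815.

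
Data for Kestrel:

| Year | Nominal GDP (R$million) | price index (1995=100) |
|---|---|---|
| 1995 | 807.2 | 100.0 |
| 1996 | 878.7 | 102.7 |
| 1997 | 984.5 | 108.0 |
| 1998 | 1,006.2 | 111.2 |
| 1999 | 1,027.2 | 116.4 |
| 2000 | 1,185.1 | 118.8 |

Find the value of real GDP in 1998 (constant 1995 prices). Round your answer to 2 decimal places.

Real GDP 1998 = 1006.2 / 1.112 = 904.86.

R$904.86 million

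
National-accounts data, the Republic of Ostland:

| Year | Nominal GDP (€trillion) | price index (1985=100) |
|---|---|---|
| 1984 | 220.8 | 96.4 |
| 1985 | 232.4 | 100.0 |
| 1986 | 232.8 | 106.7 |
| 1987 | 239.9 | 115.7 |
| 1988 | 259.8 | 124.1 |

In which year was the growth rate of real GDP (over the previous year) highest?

1985

1985: real = 232.4/1.000 = 232.40; growth vs 1984 (229.05) = 1.46%.
1986: real = 232.8/1.067 = 218.18; growth vs 1985 (232.40) = -6.12%.
1987: real = 239.9/1.157 = 207.35; growth vs 1986 (218.18) = -4.96%.
1988: real = 259.8/1.241 = 209.35; growth vs 1987 (207.35) = 0.96%.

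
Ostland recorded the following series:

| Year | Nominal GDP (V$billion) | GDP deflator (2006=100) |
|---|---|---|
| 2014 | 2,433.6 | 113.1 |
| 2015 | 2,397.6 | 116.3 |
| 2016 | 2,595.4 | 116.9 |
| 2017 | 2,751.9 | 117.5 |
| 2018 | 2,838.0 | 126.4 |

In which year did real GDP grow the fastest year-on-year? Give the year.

2016

2015: real = 2397.6/1.163 = 2061.56; growth vs 2014 (2151.72) = -4.19%.
2016: real = 2595.4/1.169 = 2220.19; growth vs 2015 (2061.56) = 7.69%.
2017: real = 2751.9/1.175 = 2342.04; growth vs 2016 (2220.19) = 5.49%.
2018: real = 2838.0/1.264 = 2245.25; growth vs 2017 (2342.04) = -4.13%.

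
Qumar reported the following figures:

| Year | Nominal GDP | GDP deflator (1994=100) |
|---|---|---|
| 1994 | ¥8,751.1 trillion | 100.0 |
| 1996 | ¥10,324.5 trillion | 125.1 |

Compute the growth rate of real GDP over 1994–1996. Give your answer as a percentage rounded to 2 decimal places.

-5.69%

Deflate each year: 1994 → 8751.1/1.000 = 8751.10; 1996 → 10324.5/1.251 = 8253.00.
So real GDP changed by 8253.00/8751.10 − 1 = -0.0569, i.e. -5.69%.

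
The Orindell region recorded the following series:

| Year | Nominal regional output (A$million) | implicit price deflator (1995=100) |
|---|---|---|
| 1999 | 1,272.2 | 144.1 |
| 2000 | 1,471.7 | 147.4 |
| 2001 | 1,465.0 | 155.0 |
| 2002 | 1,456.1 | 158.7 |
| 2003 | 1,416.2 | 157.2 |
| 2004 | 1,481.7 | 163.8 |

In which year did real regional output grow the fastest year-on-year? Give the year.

2000

2000: real = 1471.7/1.474 = 998.44; growth vs 1999 (882.86) = 13.09%.
2001: real = 1465.0/1.550 = 945.16; growth vs 2000 (998.44) = -5.34%.
2002: real = 1456.1/1.587 = 917.52; growth vs 2001 (945.16) = -2.92%.
2003: real = 1416.2/1.572 = 900.89; growth vs 2002 (917.52) = -1.81%.
2004: real = 1481.7/1.638 = 904.58; growth vs 2003 (900.89) = 0.41%.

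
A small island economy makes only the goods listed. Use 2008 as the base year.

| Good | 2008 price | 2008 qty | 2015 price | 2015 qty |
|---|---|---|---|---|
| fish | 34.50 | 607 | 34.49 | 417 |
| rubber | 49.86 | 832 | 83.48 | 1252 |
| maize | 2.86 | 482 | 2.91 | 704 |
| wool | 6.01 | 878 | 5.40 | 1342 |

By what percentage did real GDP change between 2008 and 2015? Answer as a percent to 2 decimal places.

25.78%

Real GDP 2008 = Nominal GDP 2008 = 34.50·607 + 49.86·832 + 2.86·482 + 6.01·878 = 69080.32.
Real GDP 2015 (at 2008 prices) = 34.50·417 + 49.86·1252 + 2.86·704 + 6.01·1342 = 86890.08.
Real growth = 86890.08/69080.32 − 1 = 0.2578.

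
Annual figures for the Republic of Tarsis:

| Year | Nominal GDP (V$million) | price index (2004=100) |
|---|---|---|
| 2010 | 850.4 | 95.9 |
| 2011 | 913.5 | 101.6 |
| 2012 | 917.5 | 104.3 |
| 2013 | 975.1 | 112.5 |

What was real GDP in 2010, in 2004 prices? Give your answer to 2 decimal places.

Real GDP 2010 = 850.4 / 0.959 = 886.76.

V$886.76 million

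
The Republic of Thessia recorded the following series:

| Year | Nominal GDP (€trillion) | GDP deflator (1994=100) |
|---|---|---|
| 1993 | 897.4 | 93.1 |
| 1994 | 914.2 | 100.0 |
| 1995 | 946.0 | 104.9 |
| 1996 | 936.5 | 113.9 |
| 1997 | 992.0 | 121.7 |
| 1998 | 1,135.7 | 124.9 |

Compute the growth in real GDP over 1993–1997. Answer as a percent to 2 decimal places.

Real GDP 1993 = 897.4/0.931 = 963.91.
Real GDP 1997 = 992.0/1.217 = 815.12.
Change = 815.12/963.91 − 1 = -0.1544.

-15.44%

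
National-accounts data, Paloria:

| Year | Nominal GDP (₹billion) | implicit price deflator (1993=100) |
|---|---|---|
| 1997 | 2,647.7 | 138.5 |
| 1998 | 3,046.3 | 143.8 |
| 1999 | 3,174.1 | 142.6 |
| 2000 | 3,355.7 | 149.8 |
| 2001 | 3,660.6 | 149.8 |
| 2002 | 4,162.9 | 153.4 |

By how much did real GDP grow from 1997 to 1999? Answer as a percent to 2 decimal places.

Real GDP 1997 = 2647.7/1.385 = 1911.70.
Real GDP 1999 = 3174.1/1.426 = 2225.88.
Change = 2225.88/1911.70 − 1 = 0.1643.

16.43%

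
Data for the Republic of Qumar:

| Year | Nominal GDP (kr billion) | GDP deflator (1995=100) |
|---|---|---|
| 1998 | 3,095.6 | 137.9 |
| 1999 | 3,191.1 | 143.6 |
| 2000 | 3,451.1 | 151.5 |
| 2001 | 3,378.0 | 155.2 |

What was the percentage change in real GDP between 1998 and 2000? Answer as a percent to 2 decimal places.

Real GDP 1998 = 3095.6/1.379 = 2244.82.
Real GDP 2000 = 3451.1/1.515 = 2277.95.
Change = 2277.95/2244.82 − 1 = 0.0148.

1.48%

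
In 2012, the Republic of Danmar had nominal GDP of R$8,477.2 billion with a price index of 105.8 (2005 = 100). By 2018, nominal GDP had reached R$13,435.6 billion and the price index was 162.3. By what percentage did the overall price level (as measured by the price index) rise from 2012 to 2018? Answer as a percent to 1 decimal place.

53.4%

Price-level change = 162.3 / 105.8 − 1 = 0.5340.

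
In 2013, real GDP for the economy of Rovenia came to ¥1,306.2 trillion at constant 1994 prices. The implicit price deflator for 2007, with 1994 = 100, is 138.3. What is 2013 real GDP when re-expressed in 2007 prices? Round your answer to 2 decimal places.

Real GDP in 2007 prices = Real GDP in 1994 prices × (P_2007/P_1994) = 1306.2 × 1.383 = 1806.47.

¥1,806.47 trillion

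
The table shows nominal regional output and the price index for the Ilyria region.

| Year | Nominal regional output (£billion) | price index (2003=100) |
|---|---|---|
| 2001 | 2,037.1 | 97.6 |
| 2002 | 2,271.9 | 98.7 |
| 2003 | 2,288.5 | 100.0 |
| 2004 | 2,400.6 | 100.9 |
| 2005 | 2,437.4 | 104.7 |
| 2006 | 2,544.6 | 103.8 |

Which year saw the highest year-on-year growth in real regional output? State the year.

2002

2002: real = 2271.9/0.987 = 2301.82; growth vs 2001 (2087.19) = 10.28%.
2003: real = 2288.5/1.000 = 2288.50; growth vs 2002 (2301.82) = -0.58%.
2004: real = 2400.6/1.009 = 2379.19; growth vs 2003 (2288.50) = 3.96%.
2005: real = 2437.4/1.047 = 2327.98; growth vs 2004 (2379.19) = -2.15%.
2006: real = 2544.6/1.038 = 2451.45; growth vs 2005 (2327.98) = 5.30%.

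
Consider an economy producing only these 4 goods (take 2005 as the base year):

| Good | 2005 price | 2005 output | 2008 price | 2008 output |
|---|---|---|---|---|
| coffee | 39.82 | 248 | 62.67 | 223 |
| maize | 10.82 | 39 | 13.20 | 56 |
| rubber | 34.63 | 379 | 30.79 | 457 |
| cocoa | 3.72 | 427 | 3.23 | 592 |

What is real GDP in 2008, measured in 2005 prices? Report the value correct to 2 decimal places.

Real GDP 2008 = Σ (p_2005 × q_2008) = 39.82·223 + 10.82·56 + 34.63·457 + 3.72·592 = 27513.93.

27513.93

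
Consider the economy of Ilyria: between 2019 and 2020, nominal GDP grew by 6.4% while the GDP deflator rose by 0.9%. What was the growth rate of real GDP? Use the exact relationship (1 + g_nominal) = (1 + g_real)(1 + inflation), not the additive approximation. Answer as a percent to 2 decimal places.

5.45%

(1 + g_nom) = (1 + g_real)(1 + π), so g_real = 1.0640 / 1.0090 − 1 = 0.05451.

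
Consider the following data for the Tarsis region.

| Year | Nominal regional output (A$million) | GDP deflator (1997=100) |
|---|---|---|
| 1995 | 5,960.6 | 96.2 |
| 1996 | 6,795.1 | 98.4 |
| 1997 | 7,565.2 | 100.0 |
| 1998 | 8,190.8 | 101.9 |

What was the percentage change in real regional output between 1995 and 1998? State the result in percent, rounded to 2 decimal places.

29.73%

Real regional output 1995 = 5960.6/0.962 = 6196.05.
Real regional output 1998 = 8190.8/1.019 = 8038.08.
Change = 8038.08/6196.05 − 1 = 0.2973.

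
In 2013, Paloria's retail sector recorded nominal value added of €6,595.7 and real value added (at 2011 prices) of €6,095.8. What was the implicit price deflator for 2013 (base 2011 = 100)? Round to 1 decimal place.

108.2

implicit price deflator = (Nominal / Real) × 100 = 6595.7 / 6095.8 × 100 = 108.20.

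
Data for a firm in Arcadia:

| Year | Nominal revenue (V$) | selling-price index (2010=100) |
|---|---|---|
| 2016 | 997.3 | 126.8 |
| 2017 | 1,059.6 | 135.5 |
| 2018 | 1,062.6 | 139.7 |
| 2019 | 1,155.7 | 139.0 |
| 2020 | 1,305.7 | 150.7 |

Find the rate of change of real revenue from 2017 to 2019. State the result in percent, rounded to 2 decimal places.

Real revenue 2017 = 1059.6/1.355 = 781.99.
Real revenue 2019 = 1155.7/1.390 = 831.44.
Change = 831.44/781.99 − 1 = 0.0632.

6.32%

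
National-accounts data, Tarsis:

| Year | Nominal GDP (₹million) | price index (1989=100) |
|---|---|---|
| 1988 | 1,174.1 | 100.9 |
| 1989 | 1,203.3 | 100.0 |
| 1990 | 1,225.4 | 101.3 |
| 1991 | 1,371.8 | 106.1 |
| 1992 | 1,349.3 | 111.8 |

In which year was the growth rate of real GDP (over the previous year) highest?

1991

1989: real = 1203.3/1.000 = 1203.30; growth vs 1988 (1163.63) = 3.41%.
1990: real = 1225.4/1.013 = 1209.67; growth vs 1989 (1203.30) = 0.53%.
1991: real = 1371.8/1.061 = 1292.93; growth vs 1990 (1209.67) = 6.88%.
1992: real = 1349.3/1.118 = 1206.89; growth vs 1991 (1292.93) = -6.65%.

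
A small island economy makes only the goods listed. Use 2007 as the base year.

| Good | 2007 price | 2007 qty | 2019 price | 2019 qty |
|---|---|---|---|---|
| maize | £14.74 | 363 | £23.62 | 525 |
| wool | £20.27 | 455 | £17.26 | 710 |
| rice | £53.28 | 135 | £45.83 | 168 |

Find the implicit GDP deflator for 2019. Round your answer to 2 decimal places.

104.10

Nominal GDP 2019 = 23.62·525 + 17.26·710 + 45.83·168 = 32354.54.
Real GDP 2019 (at 2007 prices) = 14.74·525 + 20.27·710 + 53.28·168 = 31081.24.
Deflator = Nominal/Real × 100 = 32354.54/31081.24 × 100 = 104.097.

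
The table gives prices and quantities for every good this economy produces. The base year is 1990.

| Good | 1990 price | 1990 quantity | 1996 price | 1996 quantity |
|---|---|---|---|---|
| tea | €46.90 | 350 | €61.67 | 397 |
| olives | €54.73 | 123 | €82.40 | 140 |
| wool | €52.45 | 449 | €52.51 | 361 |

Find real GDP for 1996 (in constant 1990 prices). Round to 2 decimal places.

€45215.95

Real GDP 1996 = Σ (p_1990 × q_1996) = 46.90·397 + 54.73·140 + 52.45·361 = 45215.95.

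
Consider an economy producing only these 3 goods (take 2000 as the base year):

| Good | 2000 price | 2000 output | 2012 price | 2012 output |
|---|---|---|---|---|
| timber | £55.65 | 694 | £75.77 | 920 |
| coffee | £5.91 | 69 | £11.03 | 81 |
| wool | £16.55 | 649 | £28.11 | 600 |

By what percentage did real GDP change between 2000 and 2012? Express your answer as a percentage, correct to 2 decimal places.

Real GDP 2000 = Nominal GDP 2000 = 55.65·694 + 5.91·69 + 16.55·649 = 49769.84.
Real GDP 2012 (at 2000 prices) = 55.65·920 + 5.91·81 + 16.55·600 = 61606.71.
Real growth = 61606.71/49769.84 − 1 = 0.2378.

23.78%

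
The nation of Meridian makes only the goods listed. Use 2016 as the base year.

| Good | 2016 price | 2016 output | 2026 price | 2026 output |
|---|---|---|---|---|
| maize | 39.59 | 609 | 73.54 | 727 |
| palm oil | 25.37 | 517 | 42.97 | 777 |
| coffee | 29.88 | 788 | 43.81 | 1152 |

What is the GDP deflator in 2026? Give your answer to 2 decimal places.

165.61

Nominal GDP 2026 = 73.54·727 + 42.97·777 + 43.81·1152 = 137320.39.
Real GDP 2026 (at 2016 prices) = 39.59·727 + 25.37·777 + 29.88·1152 = 82916.18.
Deflator = Nominal/Real × 100 = 137320.39/82916.18 × 100 = 165.614.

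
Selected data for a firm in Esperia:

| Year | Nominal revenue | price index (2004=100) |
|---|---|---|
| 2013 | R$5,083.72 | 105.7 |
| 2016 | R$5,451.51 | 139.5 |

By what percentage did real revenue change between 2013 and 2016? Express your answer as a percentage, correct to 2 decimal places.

-18.75%

Real revenue 2013 = 5083.72 / 1.057 = 4809.57.
Real revenue 2016 = 5451.51 / 1.395 = 3907.89.
Real growth = 3907.89 / 4809.57 − 1 = -0.1875.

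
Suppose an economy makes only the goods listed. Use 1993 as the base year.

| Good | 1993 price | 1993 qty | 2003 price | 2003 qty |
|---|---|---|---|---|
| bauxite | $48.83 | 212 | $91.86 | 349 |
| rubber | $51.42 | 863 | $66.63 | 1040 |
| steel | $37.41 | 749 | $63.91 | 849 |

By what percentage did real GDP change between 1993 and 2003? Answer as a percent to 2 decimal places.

Real GDP 1993 = Nominal GDP 1993 = 48.83·212 + 51.42·863 + 37.41·749 = 82747.51.
Real GDP 2003 (at 1993 prices) = 48.83·349 + 51.42·1040 + 37.41·849 = 102279.56.
Real growth = 102279.56/82747.51 − 1 = 0.2360.

23.60%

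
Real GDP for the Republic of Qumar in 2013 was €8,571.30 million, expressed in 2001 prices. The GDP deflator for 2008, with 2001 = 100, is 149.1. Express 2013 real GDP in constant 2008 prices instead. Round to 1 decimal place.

€12,779.8 million

Real GDP in 2008 prices = Real GDP in 2001 prices × (P_2008/P_2001) = 8571.30 × 1.491 = 12779.81.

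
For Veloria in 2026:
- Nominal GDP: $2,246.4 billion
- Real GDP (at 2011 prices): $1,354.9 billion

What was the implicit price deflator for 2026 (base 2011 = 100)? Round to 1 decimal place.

implicit price deflator = (Nominal / Real) × 100 = 2246.4 / 1354.9 × 100 = 165.80.

165.8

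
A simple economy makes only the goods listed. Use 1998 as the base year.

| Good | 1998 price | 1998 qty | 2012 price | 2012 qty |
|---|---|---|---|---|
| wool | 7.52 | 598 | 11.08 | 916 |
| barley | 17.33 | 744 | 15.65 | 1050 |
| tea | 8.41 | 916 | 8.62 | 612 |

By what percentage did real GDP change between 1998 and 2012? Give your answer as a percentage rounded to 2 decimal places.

20.47%

Real GDP 1998 = Nominal GDP 1998 = 7.52·598 + 17.33·744 + 8.41·916 = 25094.04.
Real GDP 2012 (at 1998 prices) = 7.52·916 + 17.33·1050 + 8.41·612 = 30231.74.
Real growth = 30231.74/25094.04 − 1 = 0.2047.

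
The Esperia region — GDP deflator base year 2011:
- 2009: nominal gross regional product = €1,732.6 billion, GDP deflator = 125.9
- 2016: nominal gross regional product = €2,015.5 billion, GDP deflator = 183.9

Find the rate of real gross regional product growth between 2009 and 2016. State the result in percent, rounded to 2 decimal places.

Deflate each year: 2009 → 1732.6/1.259 = 1376.17; 2016 → 2015.5/1.839 = 1095.98.
So real gross regional product changed by 1095.98/1376.17 − 1 = -0.2036, i.e. -20.36%.

-20.36%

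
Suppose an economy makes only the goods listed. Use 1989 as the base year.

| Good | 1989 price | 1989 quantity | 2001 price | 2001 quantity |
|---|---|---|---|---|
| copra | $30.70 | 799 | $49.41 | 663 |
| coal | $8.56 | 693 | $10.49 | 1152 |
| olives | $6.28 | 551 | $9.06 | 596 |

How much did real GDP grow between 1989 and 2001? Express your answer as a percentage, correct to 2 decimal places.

Real GDP 1989 = Nominal GDP 1989 = 30.70·799 + 8.56·693 + 6.28·551 = 33921.66.
Real GDP 2001 (at 1989 prices) = 30.70·663 + 8.56·1152 + 6.28·596 = 33958.10.
Real growth = 33958.10/33921.66 − 1 = 0.0011.

0.11%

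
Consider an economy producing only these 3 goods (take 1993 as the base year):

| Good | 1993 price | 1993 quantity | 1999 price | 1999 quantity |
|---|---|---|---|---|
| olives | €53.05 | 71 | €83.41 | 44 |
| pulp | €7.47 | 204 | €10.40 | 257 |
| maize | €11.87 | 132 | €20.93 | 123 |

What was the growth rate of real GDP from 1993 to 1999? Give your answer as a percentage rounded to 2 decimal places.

Real GDP 1993 = Nominal GDP 1993 = 53.05·71 + 7.47·204 + 11.87·132 = 6857.27.
Real GDP 1999 (at 1993 prices) = 53.05·44 + 7.47·257 + 11.87·123 = 5714.00.
Real growth = 5714.00/6857.27 − 1 = -0.1667.

-16.67%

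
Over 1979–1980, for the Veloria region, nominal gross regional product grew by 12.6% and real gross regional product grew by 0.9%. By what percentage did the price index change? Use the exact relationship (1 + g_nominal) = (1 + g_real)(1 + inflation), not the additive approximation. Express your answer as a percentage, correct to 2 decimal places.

11.60%

(1 + g_nom) = (1 + g_real)(1 + π), so π = 1.1260 / 1.0090 − 1 = 0.11596.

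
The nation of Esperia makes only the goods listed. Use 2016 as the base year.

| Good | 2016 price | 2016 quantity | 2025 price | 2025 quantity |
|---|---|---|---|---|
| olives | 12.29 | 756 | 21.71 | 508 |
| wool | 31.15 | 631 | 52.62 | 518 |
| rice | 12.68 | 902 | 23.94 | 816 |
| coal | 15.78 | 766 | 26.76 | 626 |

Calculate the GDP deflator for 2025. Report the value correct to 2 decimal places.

175.04

Nominal GDP 2025 = 21.71·508 + 52.62·518 + 23.94·816 + 26.76·626 = 74572.64.
Real GDP 2025 (at 2016 prices) = 12.29·508 + 31.15·518 + 12.68·816 + 15.78·626 = 42604.18.
Deflator = Nominal/Real × 100 = 74572.64/42604.18 × 100 = 175.036.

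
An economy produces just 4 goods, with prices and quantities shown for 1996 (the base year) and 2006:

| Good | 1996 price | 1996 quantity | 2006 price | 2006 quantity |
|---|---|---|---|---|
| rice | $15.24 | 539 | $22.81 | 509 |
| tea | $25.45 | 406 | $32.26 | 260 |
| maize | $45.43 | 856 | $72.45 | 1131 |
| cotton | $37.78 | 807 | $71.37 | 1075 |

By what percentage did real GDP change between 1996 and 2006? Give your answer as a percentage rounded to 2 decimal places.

Real GDP 1996 = Nominal GDP 1996 = 15.24·539 + 25.45·406 + 45.43·856 + 37.78·807 = 87923.60.
Real GDP 2006 (at 1996 prices) = 15.24·509 + 25.45·260 + 45.43·1131 + 37.78·1075 = 106368.99.
Real growth = 106368.99/87923.60 − 1 = 0.2098.

20.98%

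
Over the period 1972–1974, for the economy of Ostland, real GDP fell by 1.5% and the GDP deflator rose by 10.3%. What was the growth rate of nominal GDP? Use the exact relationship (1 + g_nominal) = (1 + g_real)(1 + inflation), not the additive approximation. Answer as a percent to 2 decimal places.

(1 + g_nom) = (1 + g_real)(1 + π) = 0.9850 × 1.1030 = 1.08646.

8.65%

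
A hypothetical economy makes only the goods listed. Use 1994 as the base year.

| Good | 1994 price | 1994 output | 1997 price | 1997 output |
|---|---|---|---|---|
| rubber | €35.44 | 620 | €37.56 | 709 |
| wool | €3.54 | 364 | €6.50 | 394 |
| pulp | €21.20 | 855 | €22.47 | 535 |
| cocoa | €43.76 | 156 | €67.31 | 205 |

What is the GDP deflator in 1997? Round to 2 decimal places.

117.46

Nominal GDP 1997 = 37.56·709 + 6.50·394 + 22.47·535 + 67.31·205 = 55011.04.
Real GDP 1997 (at 1994 prices) = 35.44·709 + 3.54·394 + 21.20·535 + 43.76·205 = 46834.52.
Deflator = Nominal/Real × 100 = 55011.04/46834.52 × 100 = 117.458.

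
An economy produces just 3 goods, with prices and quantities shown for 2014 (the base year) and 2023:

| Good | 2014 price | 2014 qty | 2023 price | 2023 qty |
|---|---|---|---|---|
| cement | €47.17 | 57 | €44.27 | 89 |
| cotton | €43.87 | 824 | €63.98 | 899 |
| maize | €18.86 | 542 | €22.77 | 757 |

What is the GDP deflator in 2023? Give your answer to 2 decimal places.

135.88

Nominal GDP 2023 = 44.27·89 + 63.98·899 + 22.77·757 = 78694.94.
Real GDP 2023 (at 2014 prices) = 47.17·89 + 43.87·899 + 18.86·757 = 57914.28.
Deflator = Nominal/Real × 100 = 78694.94/57914.28 × 100 = 135.882.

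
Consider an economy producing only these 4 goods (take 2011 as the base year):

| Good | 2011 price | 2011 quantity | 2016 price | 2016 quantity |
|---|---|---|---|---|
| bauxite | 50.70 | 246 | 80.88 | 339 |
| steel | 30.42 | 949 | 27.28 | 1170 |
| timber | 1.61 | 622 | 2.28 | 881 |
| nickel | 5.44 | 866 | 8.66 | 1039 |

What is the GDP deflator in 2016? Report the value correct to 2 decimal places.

Nominal GDP 2016 = 80.88·339 + 27.28·1170 + 2.28·881 + 8.66·1039 = 70342.34.
Real GDP 2016 (at 2011 prices) = 50.70·339 + 30.42·1170 + 1.61·881 + 5.44·1039 = 59849.27.
Deflator = Nominal/Real × 100 = 70342.34/59849.27 × 100 = 117.532.

117.53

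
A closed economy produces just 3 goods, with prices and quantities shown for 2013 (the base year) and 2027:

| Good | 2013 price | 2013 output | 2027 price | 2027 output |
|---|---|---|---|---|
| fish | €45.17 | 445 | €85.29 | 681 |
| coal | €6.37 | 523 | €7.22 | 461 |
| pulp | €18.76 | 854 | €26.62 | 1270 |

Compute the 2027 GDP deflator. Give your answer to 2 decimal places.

Nominal GDP 2027 = 85.29·681 + 7.22·461 + 26.62·1270 = 95218.31.
Real GDP 2027 (at 2013 prices) = 45.17·681 + 6.37·461 + 18.76·1270 = 57522.54.
Deflator = Nominal/Real × 100 = 95218.31/57522.54 × 100 = 165.532.

165.53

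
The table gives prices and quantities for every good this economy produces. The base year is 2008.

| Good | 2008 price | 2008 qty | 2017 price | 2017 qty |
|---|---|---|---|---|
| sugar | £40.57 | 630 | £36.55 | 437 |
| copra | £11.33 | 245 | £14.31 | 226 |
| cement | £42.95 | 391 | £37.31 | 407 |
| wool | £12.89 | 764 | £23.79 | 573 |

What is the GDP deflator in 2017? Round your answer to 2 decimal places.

Nominal GDP 2017 = 36.55·437 + 14.31·226 + 37.31·407 + 23.79·573 = 48023.25.
Real GDP 2017 (at 2008 prices) = 40.57·437 + 11.33·226 + 42.95·407 + 12.89·573 = 45156.29.
Deflator = Nominal/Real × 100 = 48023.25/45156.29 × 100 = 106.349.

106.35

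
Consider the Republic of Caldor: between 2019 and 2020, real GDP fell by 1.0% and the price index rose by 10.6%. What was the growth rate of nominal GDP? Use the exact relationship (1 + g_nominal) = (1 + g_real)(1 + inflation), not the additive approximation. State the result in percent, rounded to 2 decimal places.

9.49%

(1 + g_nom) = (1 + g_real)(1 + π) = 0.9900 × 1.1060 = 1.09494.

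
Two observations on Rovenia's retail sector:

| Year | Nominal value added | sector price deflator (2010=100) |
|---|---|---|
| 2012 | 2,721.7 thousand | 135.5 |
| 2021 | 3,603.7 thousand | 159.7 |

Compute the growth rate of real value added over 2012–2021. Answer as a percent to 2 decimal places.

12.34%

Real value added 2012 = 2721.7 / 1.355 = 2008.63.
Real value added 2021 = 3603.7 / 1.597 = 2256.54.
Real growth = 2256.54 / 2008.63 − 1 = 0.1234.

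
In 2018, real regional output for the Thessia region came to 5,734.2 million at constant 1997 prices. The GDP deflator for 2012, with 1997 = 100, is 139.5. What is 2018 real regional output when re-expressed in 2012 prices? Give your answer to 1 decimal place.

Real regional output in 2012 prices = Real regional output in 1997 prices × (P_2012/P_1997) = 5734.2 × 1.395 = 7999.21.

7,999.2 million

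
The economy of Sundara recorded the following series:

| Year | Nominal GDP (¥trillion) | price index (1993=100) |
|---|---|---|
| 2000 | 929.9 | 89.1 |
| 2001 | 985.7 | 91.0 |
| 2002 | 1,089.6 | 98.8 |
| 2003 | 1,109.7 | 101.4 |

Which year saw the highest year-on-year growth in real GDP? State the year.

2001

2001: real = 985.7/0.910 = 1083.19; growth vs 2000 (1043.66) = 3.79%.
2002: real = 1089.6/0.988 = 1102.83; growth vs 2001 (1083.19) = 1.81%.
2003: real = 1109.7/1.014 = 1094.38; growth vs 2002 (1102.83) = -0.77%.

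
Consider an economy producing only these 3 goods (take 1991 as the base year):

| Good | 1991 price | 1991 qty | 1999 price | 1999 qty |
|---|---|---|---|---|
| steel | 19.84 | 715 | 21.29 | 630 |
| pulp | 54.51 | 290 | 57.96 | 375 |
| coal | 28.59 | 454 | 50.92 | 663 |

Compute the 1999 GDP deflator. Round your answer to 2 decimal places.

132.78

Nominal GDP 1999 = 21.29·630 + 57.96·375 + 50.92·663 = 68907.66.
Real GDP 1999 (at 1991 prices) = 19.84·630 + 54.51·375 + 28.59·663 = 51895.62.
Deflator = Nominal/Real × 100 = 68907.66/51895.62 × 100 = 132.781.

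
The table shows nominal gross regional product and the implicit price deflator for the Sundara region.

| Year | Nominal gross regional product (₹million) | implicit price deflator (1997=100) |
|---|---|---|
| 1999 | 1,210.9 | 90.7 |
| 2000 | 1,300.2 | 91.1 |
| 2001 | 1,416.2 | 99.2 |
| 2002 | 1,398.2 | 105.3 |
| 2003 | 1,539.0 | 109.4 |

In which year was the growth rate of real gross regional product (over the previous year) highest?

2000: real = 1300.2/0.911 = 1427.22; growth vs 1999 (1335.06) = 6.90%.
2001: real = 1416.2/0.992 = 1427.62; growth vs 2000 (1427.22) = 0.03%.
2002: real = 1398.2/1.053 = 1327.83; growth vs 2001 (1427.62) = -6.99%.
2003: real = 1539.0/1.094 = 1406.76; growth vs 2002 (1327.83) = 5.94%.

2000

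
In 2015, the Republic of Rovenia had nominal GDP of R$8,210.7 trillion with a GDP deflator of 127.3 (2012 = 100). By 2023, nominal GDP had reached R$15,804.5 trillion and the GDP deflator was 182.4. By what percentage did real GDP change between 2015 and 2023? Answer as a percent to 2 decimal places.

Deflate each year: 2015 → 8210.7/1.273 = 6449.88; 2023 → 15804.5/1.824 = 8664.75.
So real GDP changed by 8664.75/6449.88 − 1 = 0.3434, i.e. 34.34%.

34.34%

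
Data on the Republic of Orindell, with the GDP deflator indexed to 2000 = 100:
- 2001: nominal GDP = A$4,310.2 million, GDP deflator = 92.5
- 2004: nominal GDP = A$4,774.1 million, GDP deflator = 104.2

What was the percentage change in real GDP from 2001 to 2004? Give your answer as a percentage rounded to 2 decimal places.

-1.67%

Real GDP 2001 = 4310.2 / 0.925 = 4659.68.
Real GDP 2004 = 4774.1 / 1.042 = 4581.67.
Real growth = 4581.67 / 4659.68 − 1 = -0.0167.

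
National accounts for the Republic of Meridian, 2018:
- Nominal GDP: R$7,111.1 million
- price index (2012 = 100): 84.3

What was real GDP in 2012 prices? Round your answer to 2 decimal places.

R$8,435.47 million

Real GDP = Nominal / (price index/100) = 7111.1 / 0.843 = 8435.47.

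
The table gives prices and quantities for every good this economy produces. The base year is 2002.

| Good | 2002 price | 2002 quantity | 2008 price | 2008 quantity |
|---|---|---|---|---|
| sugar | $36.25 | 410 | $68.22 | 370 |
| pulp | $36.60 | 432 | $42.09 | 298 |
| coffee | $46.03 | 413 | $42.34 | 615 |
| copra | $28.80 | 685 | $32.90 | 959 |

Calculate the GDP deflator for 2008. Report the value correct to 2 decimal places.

Nominal GDP 2008 = 68.22·370 + 42.09·298 + 42.34·615 + 32.90·959 = 95374.42.
Real GDP 2008 (at 2002 prices) = 36.25·370 + 36.60·298 + 46.03·615 + 28.80·959 = 80246.95.
Deflator = Nominal/Real × 100 = 95374.42/80246.95 × 100 = 118.851.

118.85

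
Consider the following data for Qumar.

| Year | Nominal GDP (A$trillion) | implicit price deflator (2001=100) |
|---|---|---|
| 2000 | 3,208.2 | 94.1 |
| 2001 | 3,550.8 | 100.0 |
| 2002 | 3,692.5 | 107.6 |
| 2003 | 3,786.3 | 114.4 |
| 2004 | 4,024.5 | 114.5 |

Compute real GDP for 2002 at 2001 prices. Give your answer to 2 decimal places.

A$3,431.69 trillion

Real GDP 2002 = 3692.5 / 1.076 = 3431.69.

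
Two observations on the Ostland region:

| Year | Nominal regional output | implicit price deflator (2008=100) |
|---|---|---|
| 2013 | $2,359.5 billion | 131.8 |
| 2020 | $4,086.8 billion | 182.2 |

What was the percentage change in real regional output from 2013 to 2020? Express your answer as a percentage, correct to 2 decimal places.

Deflate each year: 2013 → 2359.5/1.318 = 1790.21; 2020 → 4086.8/1.822 = 2243.03.
So real regional output changed by 2243.03/1790.21 − 1 = 0.2529, i.e. 25.29%.

25.29%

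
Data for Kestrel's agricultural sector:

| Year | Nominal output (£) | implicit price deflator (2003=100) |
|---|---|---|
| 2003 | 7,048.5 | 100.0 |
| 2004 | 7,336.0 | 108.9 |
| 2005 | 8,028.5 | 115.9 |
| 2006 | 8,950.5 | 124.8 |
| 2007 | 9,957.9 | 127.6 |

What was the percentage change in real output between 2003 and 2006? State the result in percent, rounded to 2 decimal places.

1.75%

Real output 2003 = 7048.5/1.000 = 7048.50.
Real output 2006 = 8950.5/1.248 = 7171.88.
Change = 7171.88/7048.50 − 1 = 0.0175.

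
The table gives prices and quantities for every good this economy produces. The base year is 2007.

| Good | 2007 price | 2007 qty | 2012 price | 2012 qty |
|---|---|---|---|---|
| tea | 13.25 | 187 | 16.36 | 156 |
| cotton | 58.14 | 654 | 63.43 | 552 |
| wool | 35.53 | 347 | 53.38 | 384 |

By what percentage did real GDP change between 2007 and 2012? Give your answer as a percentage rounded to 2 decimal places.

Real GDP 2007 = Nominal GDP 2007 = 13.25·187 + 58.14·654 + 35.53·347 = 52830.22.
Real GDP 2012 (at 2007 prices) = 13.25·156 + 58.14·552 + 35.53·384 = 47803.80.
Real growth = 47803.80/52830.22 − 1 = -0.0951.

-9.51%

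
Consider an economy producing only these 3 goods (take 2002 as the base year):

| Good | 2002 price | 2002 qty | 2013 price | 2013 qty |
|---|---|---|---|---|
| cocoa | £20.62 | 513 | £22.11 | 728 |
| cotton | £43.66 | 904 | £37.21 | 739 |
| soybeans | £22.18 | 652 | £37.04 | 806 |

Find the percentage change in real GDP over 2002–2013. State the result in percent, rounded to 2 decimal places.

1.00%

Real GDP 2002 = Nominal GDP 2002 = 20.62·513 + 43.66·904 + 22.18·652 = 64508.06.
Real GDP 2013 (at 2002 prices) = 20.62·728 + 43.66·739 + 22.18·806 = 65153.18.
Real growth = 65153.18/64508.06 − 1 = 0.0100.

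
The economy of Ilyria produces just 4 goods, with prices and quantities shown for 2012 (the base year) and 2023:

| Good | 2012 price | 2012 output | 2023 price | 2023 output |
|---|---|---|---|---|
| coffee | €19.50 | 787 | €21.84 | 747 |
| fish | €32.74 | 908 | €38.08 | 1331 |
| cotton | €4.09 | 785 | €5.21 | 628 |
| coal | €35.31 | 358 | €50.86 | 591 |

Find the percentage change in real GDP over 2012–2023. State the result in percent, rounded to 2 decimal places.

33.90%

Real GDP 2012 = Nominal GDP 2012 = 19.50·787 + 32.74·908 + 4.09·785 + 35.31·358 = 60926.05.
Real GDP 2023 (at 2012 prices) = 19.50·747 + 32.74·1331 + 4.09·628 + 35.31·591 = 81580.17.
Real growth = 81580.17/60926.05 − 1 = 0.3390.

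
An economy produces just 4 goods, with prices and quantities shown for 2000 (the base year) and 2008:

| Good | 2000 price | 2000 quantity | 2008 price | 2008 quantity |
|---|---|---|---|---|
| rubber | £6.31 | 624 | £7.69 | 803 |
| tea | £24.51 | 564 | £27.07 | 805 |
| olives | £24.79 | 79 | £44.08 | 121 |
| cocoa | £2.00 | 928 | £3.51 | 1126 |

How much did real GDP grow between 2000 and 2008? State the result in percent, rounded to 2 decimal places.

39.27%

Real GDP 2000 = Nominal GDP 2000 = 6.31·624 + 24.51·564 + 24.79·79 + 2.00·928 = 21575.49.
Real GDP 2008 (at 2000 prices) = 6.31·803 + 24.51·805 + 24.79·121 + 2.00·1126 = 30049.07.
Real growth = 30049.07/21575.49 − 1 = 0.3927.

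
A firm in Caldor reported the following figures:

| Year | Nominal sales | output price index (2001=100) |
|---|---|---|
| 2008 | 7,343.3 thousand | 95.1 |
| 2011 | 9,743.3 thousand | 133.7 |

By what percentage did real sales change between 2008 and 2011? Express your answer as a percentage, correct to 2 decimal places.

Real sales 2008 = 7343.3 / 0.951 = 7721.66.
Real sales 2011 = 9743.3 / 1.337 = 7287.43.
Real growth = 7287.43 / 7721.66 − 1 = -0.0562.

-5.62%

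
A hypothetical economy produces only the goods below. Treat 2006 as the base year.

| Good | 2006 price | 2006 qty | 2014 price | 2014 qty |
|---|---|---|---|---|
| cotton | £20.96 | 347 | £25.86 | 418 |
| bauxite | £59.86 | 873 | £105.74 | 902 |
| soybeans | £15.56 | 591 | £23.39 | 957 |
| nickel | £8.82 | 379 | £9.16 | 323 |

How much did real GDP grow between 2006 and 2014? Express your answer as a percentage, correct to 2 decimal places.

Real GDP 2006 = Nominal GDP 2006 = 20.96·347 + 59.86·873 + 15.56·591 + 8.82·379 = 72069.64.
Real GDP 2014 (at 2006 prices) = 20.96·418 + 59.86·902 + 15.56·957 + 8.82·323 = 80494.78.
Real growth = 80494.78/72069.64 − 1 = 0.1169.

11.69%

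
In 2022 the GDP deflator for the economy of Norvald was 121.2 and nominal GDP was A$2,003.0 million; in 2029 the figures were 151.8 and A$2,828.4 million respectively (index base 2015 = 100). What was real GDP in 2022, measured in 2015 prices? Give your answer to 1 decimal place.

A$1,652.6 million

Real GDP = Nominal / (GDP deflator/100) = 2003.0 / 1.212 = 1652.64.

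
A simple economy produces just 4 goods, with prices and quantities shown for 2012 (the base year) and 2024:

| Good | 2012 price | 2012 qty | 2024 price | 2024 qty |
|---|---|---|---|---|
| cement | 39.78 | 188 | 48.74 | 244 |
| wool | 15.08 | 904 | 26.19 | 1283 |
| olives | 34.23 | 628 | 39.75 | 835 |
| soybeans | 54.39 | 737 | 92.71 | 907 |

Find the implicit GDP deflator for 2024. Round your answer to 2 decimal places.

152.17

Nominal GDP 2024 = 48.74·244 + 26.19·1283 + 39.75·835 + 92.71·907 = 162773.55.
Real GDP 2024 (at 2012 prices) = 39.78·244 + 15.08·1283 + 34.23·835 + 54.39·907 = 106967.74.
Deflator = Nominal/Real × 100 = 162773.55/106967.74 × 100 = 152.171.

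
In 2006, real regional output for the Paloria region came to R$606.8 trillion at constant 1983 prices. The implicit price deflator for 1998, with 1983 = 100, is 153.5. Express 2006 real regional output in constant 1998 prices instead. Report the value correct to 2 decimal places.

R$931.44 trillion

Real regional output in 1998 prices = Real regional output in 1983 prices × (P_1998/P_1983) = 606.8 × 1.535 = 931.44.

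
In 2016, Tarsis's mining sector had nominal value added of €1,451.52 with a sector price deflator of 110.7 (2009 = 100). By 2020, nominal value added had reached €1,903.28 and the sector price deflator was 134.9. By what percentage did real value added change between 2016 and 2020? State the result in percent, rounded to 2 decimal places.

7.60%

Deflate each year: 2016 → 1451.52/1.107 = 1311.22; 2020 → 1903.28/1.349 = 1410.88.
So real value added changed by 1410.88/1311.22 − 1 = 0.0760, i.e. 7.60%.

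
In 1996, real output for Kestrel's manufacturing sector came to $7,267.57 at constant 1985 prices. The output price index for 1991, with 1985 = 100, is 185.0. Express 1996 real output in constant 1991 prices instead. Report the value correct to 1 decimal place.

Real output in 1991 prices = Real output in 1985 prices × (P_1991/P_1985) = 7267.57 × 1.850 = 13445.00.

$13,445.0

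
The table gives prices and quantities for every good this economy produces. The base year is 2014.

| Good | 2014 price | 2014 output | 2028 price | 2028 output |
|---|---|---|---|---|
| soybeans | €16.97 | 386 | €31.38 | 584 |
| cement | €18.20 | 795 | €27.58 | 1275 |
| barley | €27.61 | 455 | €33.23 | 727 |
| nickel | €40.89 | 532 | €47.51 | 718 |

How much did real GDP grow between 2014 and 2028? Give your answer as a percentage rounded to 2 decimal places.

49.18%

Real GDP 2014 = Nominal GDP 2014 = 16.97·386 + 18.20·795 + 27.61·455 + 40.89·532 = 55335.45.
Real GDP 2028 (at 2014 prices) = 16.97·584 + 18.20·1275 + 27.61·727 + 40.89·718 = 82546.97.
Real growth = 82546.97/55335.45 − 1 = 0.4918.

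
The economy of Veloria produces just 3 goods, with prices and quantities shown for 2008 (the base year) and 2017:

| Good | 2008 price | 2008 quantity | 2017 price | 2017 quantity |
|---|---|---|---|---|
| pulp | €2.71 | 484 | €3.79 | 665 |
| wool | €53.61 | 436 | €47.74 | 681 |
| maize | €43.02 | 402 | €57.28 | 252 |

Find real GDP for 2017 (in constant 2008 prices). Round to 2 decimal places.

Real GDP 2017 = Σ (p_2008 × q_2017) = 2.71·665 + 53.61·681 + 43.02·252 = 49151.60.

€49151.60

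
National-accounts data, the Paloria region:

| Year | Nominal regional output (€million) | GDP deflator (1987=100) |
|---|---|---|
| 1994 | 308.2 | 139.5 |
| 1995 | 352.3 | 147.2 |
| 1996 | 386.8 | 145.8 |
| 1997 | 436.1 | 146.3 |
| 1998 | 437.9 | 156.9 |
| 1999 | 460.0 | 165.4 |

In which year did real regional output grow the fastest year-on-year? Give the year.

1997

1995: real = 352.3/1.472 = 239.33; growth vs 1994 (220.93) = 8.33%.
1996: real = 386.8/1.458 = 265.29; growth vs 1995 (239.33) = 10.85%.
1997: real = 436.1/1.463 = 298.09; growth vs 1996 (265.29) = 12.36%.
1998: real = 437.9/1.569 = 279.09; growth vs 1997 (298.09) = -6.37%.
1999: real = 460.0/1.654 = 278.11; growth vs 1998 (279.09) = -0.35%.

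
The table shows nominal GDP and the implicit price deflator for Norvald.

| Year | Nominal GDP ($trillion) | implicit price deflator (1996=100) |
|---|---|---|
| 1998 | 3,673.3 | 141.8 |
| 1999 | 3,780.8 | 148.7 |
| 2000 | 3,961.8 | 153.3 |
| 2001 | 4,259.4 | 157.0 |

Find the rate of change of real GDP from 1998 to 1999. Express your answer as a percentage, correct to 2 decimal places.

Real GDP 1998 = 3673.3/1.418 = 2590.48.
Real GDP 1999 = 3780.8/1.487 = 2542.57.
Change = 2542.57/2590.48 − 1 = -0.0185.

-1.85%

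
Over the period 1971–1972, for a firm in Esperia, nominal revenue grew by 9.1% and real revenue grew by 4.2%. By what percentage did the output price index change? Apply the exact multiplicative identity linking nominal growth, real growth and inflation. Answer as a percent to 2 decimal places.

(1 + g_nom) = (1 + g_real)(1 + π), so π = 1.0910 / 1.0420 − 1 = 0.04702.

4.70%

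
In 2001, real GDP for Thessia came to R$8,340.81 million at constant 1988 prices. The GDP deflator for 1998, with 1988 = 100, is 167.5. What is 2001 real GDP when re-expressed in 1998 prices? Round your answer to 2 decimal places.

R$13,970.86 million

Real GDP in 1998 prices = Real GDP in 1988 prices × (P_1998/P_1988) = 8340.81 × 1.675 = 13970.86.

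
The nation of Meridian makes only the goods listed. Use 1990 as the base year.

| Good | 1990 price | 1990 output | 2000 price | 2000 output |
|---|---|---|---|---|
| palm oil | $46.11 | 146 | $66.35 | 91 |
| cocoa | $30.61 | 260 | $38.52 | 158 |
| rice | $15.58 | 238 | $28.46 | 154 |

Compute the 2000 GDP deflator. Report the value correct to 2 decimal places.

Nominal GDP 2000 = 66.35·91 + 38.52·158 + 28.46·154 = 16506.85.
Real GDP 2000 (at 1990 prices) = 46.11·91 + 30.61·158 + 15.58·154 = 11431.71.
Deflator = Nominal/Real × 100 = 16506.85/11431.71 × 100 = 144.395.

144.40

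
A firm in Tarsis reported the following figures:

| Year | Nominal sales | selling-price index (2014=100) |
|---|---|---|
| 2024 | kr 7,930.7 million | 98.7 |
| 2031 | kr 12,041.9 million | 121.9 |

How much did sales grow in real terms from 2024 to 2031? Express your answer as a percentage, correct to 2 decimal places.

Real sales 2024 = 7930.7 / 0.987 = 8035.16.
Real sales 2031 = 12041.9 / 1.219 = 9878.51.
Real growth = 9878.51 / 8035.16 − 1 = 0.2294.

22.94%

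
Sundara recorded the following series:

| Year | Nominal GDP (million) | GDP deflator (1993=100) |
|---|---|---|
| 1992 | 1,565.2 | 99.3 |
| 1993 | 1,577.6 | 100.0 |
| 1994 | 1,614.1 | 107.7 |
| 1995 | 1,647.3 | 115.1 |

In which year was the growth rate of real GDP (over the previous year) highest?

1993: real = 1577.6/1.000 = 1577.60; growth vs 1992 (1576.23) = 0.09%.
1994: real = 1614.1/1.077 = 1498.70; growth vs 1993 (1577.60) = -5.00%.
1995: real = 1647.3/1.151 = 1431.19; growth vs 1994 (1498.70) = -4.50%.

1993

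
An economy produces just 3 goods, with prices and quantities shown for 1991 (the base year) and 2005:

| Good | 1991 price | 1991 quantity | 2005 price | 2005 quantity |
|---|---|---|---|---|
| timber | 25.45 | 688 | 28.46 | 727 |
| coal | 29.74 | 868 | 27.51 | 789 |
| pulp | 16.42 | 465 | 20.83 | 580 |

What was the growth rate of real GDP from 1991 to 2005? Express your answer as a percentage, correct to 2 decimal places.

Real GDP 1991 = Nominal GDP 1991 = 25.45·688 + 29.74·868 + 16.42·465 = 50959.22.
Real GDP 2005 (at 1991 prices) = 25.45·727 + 29.74·789 + 16.42·580 = 51490.61.
Real growth = 51490.61/50959.22 − 1 = 0.0104.

1.04%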